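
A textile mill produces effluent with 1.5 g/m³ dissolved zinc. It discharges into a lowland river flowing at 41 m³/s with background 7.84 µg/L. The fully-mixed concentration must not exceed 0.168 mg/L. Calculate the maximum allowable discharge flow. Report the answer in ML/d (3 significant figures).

426 ML/d

7.84 µg/L = 0.00784 mg/L.
Mass balance at complete mixing: C_std·(Q_w + Q_r) = Q_w·C_e + Q_r·C_b.
Rearranging, Q_w = Q_r·(C_std − C_b)/(C_e − C_std) = 41·(0.168 − 0.00784) / (1.5 − 0.168) = 4.93 m³/s.
= 425.9 ML/d.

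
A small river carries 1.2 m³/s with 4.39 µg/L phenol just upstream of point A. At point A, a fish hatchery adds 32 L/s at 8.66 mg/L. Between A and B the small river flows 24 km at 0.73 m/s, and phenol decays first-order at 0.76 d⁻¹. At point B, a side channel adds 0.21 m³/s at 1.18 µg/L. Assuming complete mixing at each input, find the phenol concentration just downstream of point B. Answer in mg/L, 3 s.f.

0.147 mg/L

4.39 µg/L = 0.00439 mg/L.
32 L/s = 0.032 m³/s.
After input A: C = (1.2·0.00439 + 0.032·8.66) / 1.232 = 0.2292 mg/L.
Over the 24 km reach to input B (t = 3.288e+04 s = 0.3805 d), decay gives C = 0.2292·exp(−0.76·0.3805) = 0.1716 mg/L.
1.18 µg/L = 0.00118 mg/L.
After input B: C = (1.232·0.1716 + 0.21·0.00118) / 1.442 = 0.1468 mg/L.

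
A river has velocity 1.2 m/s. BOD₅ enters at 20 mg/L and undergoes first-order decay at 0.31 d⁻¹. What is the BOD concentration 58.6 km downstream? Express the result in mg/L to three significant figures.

Travel time t = 58.6 km / 1.2 m/s = 5.86e+04/1.2 = 4.883e+04 s = 0.5652 d.
First-order decay: C = 20·exp(−0.31·0.5652) = 20·0.8393 = 16.79 mg/L.

16.8 mg/L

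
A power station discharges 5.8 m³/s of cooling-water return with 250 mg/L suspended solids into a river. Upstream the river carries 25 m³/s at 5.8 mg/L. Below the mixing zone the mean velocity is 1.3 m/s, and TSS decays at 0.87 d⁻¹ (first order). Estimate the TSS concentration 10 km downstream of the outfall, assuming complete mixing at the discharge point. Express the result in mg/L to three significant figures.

After complete mixing, C₀ = (5.8·250 + 25·5.8) / 30.8 = 51.79 mg/L.
Travel time t = 1e+04 m / 1.3 m/s = 7692 s = 0.08903 d.
C = 51.79·exp(−0.87·0.08903) = 51.79·0.9255 = 47.93 mg/L.

47.9 mg/L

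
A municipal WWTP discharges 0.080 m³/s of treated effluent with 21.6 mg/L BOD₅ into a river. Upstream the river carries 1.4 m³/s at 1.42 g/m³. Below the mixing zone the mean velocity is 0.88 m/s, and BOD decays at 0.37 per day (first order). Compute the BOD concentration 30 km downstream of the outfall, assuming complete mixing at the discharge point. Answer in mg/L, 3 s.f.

After complete mixing, C₀ = (0.08·21.6 + 1.4·1.42) / 1.48 = 2.511 mg/L.
Travel time t = 3e+04 m / 0.88 m/s = 3.409e+04 s = 0.3946 d.
C = 2.511·exp(−0.37·0.3946) = 2.511·0.8642 = 2.17 mg/L.

2.17 mg/L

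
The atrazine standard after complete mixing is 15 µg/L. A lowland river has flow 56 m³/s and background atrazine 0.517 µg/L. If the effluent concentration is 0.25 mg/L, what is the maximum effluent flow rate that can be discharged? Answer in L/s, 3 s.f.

3450 L/s

0.517 µg/L = 0.000517 mg/L.
15 µg/L = 0.015 mg/L.
Mass balance at complete mixing: C_std·(Q_w + Q_r) = Q_w·C_e + Q_r·C_b.
Rearranging, Q_w = Q_r·(C_std − C_b)/(C_e − C_std) = 56·(0.015 − 0.000517) / (0.25 − 0.015) = 3.451 m³/s.
= 3451 L/s.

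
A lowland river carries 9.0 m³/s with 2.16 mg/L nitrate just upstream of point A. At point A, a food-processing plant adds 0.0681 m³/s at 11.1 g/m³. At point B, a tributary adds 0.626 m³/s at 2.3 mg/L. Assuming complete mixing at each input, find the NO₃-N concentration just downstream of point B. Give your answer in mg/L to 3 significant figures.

After input A: C = (9·2.16 + 0.0681·11.1) / 9.068 = 2.227 mg/L.
After input B: C = (9.068·2.227 + 0.626·2.3) / 9.694 = 2.232 mg/L.

2.23 mg/L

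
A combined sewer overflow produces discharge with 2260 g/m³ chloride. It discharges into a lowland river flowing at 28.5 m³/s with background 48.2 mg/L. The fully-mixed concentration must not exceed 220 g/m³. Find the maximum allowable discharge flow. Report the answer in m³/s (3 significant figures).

Mass balance at complete mixing: C_std·(Q_w + Q_r) = Q_w·C_e + Q_r·C_b.
Rearranging, Q_w = Q_r·(C_std − C_b)/(C_e − C_std) = 28.5·(220 − 48.2) / (2260 − 220) = 2.4 m³/s.

2.40 m³/s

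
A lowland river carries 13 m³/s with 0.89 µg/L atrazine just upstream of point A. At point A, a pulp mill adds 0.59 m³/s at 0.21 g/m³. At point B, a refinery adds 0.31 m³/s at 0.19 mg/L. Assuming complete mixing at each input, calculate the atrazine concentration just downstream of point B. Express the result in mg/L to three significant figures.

0.0140 mg/L

0.89 µg/L = 0.00089 mg/L.
After input A: C = (13·0.00089 + 0.59·0.21) / 13.59 = 0.009968 mg/L.
After input B: C = (13.59·0.009968 + 0.31·0.19) / 13.9 = 0.01398 mg/L.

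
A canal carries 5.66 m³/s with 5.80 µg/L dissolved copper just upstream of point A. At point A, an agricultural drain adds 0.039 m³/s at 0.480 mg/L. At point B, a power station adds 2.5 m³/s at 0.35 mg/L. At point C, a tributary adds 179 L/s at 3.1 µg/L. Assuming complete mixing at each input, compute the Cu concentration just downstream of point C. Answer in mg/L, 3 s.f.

0.111 mg/L

5.80 µg/L = 0.0058 mg/L.
After input A: C = (5.66·0.0058 + 0.039·0.48) / 5.699 = 0.009045 mg/L.
After input B: C = (5.699·0.009045 + 2.5·0.35) / 8.199 = 0.113 mg/L.
179 L/s = 0.179 m³/s.
3.1 µg/L = 0.0031 mg/L.
After input C: C = (8.199·0.113 + 0.179·0.0031) / 8.378 = 0.1107 mg/L.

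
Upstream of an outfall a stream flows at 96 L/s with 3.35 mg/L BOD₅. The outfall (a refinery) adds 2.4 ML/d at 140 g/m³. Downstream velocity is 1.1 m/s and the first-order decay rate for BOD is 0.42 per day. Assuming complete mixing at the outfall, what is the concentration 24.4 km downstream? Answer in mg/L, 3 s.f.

30.5 mg/L

2.4 ML/d = 0.02778 m³/s.
96 L/s = 0.096 m³/s.
After complete mixing, C₀ = (0.02778·140 + 0.096·3.35) / 0.1238 = 34.02 mg/L.
Travel time t = 2.44e+04 m / 1.1 m/s = 2.218e+04 s = 0.2567 d.
C = 34.02·exp(−0.42·0.2567) = 34.02·0.8978 = 30.54 mg/L.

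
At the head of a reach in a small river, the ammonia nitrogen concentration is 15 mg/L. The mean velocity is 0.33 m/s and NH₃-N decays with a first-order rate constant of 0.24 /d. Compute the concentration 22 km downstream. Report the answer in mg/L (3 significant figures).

Travel time t = 22 km / 0.33 m/s = 2.2e+04/0.33 = 6.667e+04 s = 0.7716 d.
First-order decay: C = 15·exp(−0.24·0.7716) = 15·0.831 = 12.46 mg/L.

12.5 mg/L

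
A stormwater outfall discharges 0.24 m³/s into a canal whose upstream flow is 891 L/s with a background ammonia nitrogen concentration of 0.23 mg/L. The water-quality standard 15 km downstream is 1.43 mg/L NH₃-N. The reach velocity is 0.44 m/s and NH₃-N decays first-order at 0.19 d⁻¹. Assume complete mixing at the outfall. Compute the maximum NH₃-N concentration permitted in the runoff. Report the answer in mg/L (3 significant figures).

6.41 mg/L

891 L/s = 0.891 m³/s.
Travel time to the compliance point: t = 1.5e+04/0.44 = 3.409e+04 s = 0.3946 d; decay factor exp(−0.19·0.3946) = 0.9278.
So the concentration just after mixing may be at most 1.43/0.9278 = 1.541 mg/L.
Mass balance: 1.541·1.131 = 0.24·Cₑ + 0.891·0.23.
Cₑ = (1.743 − 0.2049) / 0.24 = 6.41 mg/L.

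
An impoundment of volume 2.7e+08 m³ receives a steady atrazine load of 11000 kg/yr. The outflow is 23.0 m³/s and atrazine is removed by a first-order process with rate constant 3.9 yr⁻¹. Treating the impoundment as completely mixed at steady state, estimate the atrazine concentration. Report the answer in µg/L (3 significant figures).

6.18 µg/L

Outflow Q = 23.0 m³/s × 3.156e+07 s/yr = 7.258e+08 m³/yr.
Steady-state CSTR mass balance: W = Q·C + k·V·C, so C = W/(Q + kV).
Q + kV = 7.258e+08 + 3.9·2.7e+08 = 1.779e+09 m³/yr.
C = 11000/1.779e+09 = 6.184e-06 kg/m³ = 0.006184 mg/L = 6.184 µg/L.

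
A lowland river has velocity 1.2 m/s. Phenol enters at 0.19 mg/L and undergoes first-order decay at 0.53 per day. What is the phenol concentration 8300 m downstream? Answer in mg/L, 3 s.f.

Travel time t = 8300 m / 1.2 m/s = 8300/1.2 = 6917 s = 0.08005 d.
First-order decay: C = 0.19·exp(−0.53·0.08005) = 0.19·0.9585 = 0.1821 mg/L.

0.182 mg/L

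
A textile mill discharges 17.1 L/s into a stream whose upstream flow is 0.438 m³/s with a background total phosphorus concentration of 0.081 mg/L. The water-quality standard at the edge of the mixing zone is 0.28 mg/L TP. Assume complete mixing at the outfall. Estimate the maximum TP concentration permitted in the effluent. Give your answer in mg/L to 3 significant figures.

17.1 L/s = 0.0171 m³/s.
Mass balance: 0.28·0.4551 = 0.0171·Cₑ + 0.438·0.081.
Cₑ = (0.1274 − 0.03548) / 0.0171 = 5.377 mg/L.

5.38 mg/L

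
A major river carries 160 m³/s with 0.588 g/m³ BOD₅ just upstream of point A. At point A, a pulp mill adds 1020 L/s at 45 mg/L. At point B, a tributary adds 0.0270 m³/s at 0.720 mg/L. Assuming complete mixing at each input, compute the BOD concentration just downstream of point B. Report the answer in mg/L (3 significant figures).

1020 L/s = 1.02 m³/s.
After input A: C = (160·0.588 + 1.02·45) / 161 = 0.8693 mg/L.
After input B: C = (161·0.8693 + 0.027·0.72) / 161 = 0.8693 mg/L.

0.869 mg/L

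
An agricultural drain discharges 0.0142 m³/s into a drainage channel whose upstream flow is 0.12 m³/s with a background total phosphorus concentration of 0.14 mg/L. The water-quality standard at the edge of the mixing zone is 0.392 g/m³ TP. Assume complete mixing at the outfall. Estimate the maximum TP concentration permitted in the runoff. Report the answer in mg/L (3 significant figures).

2.52 mg/L

Mass balance: 0.392·0.1342 = 0.0142·Cₑ + 0.12·0.14.
Cₑ = (0.05261 − 0.0168) / 0.0142 = 2.522 mg/L.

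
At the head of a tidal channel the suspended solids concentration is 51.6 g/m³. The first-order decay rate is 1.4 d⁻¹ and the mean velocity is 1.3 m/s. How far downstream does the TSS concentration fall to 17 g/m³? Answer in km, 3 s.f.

89.1 km

From C = C₀·e^(−kt), t = ln(C₀/C)/k = ln(51.6/17)/1.4 = 1.11/1.4 = 0.7931 d.
Distance = v·t = 1.3 m/s × 6.852e+04 s = 8.908e+04 m = 89.08 km.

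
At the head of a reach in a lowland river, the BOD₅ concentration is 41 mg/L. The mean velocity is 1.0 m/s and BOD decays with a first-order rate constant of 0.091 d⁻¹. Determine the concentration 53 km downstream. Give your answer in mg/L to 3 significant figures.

Travel time t = 53 km / 1.0 m/s = 5.3e+04/1.0 = 5.3e+04 s = 0.6134 d.
First-order decay: C = 41·exp(−0.091·0.6134) = 41·0.9457 = 38.77 mg/L.

38.8 mg/L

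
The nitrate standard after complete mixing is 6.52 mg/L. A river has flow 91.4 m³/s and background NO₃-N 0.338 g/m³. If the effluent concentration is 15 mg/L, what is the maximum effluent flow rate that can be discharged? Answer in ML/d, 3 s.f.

5760 ML/d

Mass balance at complete mixing: C_std·(Q_w + Q_r) = Q_w·C_e + Q_r·C_b.
Rearranging, Q_w = Q_r·(C_std − C_b)/(C_e − C_std) = 91.4·(6.52 − 0.338) / (15 − 6.52) = 66.63 m³/s.
= 5757 ML/d.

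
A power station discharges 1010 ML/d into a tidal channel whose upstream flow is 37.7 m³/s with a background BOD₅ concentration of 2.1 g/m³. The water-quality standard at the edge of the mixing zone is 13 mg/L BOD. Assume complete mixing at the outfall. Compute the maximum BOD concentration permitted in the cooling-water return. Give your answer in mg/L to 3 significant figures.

1010 ML/d = 11.69 m³/s.
Mass balance: 13·49.39 = 11.69·Cₑ + 37.7·2.1.
Cₑ = (642.1 − 79.17) / 11.69 = 48.15 mg/L.

48.2 mg/L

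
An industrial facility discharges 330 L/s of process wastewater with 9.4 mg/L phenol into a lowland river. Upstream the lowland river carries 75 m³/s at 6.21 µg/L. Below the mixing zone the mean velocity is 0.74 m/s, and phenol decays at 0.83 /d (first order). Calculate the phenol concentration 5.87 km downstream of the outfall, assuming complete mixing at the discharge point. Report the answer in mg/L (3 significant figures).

330 L/s = 0.33 m³/s.
6.21 µg/L = 0.00621 mg/L.
After complete mixing, C₀ = (0.33·9.4 + 75·0.00621) / 75.33 = 0.04736 mg/L.
Travel time t = 5870 m / 0.74 m/s = 7932 s = 0.09181 d.
C = 0.04736·exp(−0.83·0.09181) = 0.04736·0.9266 = 0.04389 mg/L.

0.0439 mg/L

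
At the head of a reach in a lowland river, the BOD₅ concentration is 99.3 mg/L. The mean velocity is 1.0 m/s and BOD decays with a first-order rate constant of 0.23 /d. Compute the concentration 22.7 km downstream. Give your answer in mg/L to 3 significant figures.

Travel time t = 22.7 km / 1.0 m/s = 2.27e+04/1.0 = 2.27e+04 s = 0.2627 d.
First-order decay: C = 99.3·exp(−0.23·0.2627) = 99.3·0.9414 = 93.48 mg/L.

93.5 mg/L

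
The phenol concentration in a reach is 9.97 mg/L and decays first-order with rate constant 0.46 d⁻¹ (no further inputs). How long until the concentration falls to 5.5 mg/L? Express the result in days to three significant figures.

t = ln(C₀/C)/k = ln(9.97/5.5)/0.46 = 0.5948/0.46 = 1.293 d.

1.29 d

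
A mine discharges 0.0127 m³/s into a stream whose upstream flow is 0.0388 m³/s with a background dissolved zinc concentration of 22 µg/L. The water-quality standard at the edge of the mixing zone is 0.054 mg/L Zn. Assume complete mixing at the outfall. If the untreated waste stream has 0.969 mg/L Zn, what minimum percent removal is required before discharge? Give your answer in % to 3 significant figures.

22 µg/L = 0.022 mg/L.
Mass balance: 0.054·0.0515 = 0.0127·Cₑ + 0.0388·0.022.
Cₑ = (0.002781 − 0.0008536) / 0.0127 = 0.1518 mg/L.
Required removal = 1 − 0.1518/0.969 = 84.34 %.

84.3 %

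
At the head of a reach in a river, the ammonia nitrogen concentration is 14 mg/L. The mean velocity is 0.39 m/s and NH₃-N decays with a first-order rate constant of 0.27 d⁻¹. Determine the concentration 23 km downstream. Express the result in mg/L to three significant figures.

Travel time t = 23 km / 0.39 m/s = 2.3e+04/0.39 = 5.897e+04 s = 0.6826 d.
First-order decay: C = 14·exp(−0.27·0.6826) = 14·0.8317 = 11.64 mg/L.

11.6 mg/L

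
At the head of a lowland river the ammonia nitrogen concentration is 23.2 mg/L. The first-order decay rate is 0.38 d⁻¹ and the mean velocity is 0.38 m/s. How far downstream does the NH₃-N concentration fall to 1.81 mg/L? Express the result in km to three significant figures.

220 km

From C = C₀·e^(−kt), t = ln(C₀/C)/k = ln(23.2/1.81)/0.38 = 2.551/0.38 = 6.713 d.
Distance = v·t = 0.38 m/s × 5.8e+05 s = 2.204e+05 m = 220.4 km.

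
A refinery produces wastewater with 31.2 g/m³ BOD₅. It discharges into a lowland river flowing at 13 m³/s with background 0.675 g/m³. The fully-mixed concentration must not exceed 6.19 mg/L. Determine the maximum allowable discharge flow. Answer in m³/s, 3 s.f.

Mass balance at complete mixing: C_std·(Q_w + Q_r) = Q_w·C_e + Q_r·C_b.
Rearranging, Q_w = Q_r·(C_std − C_b)/(C_e − C_std) = 13·(6.19 − 0.675) / (31.2 − 6.19) = 2.867 m³/s.

2.87 m³/s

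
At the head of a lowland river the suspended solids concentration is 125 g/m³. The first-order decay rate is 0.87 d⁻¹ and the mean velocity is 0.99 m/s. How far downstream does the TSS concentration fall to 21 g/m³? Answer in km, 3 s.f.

175 km

From C = C₀·e^(−kt), t = ln(C₀/C)/k = ln(125/21)/0.87 = 1.784/0.87 = 2.05 d.
Distance = v·t = 0.99 m/s × 1.771e+05 s = 1.754e+05 m = 175.4 km.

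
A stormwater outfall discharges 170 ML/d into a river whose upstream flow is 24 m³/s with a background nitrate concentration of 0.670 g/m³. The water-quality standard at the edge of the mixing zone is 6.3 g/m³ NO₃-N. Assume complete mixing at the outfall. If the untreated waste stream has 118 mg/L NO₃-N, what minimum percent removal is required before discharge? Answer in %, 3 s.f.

170 ML/d = 1.968 m³/s.
Mass balance: 6.3·25.97 = 1.968·Cₑ + 24·0.67.
Cₑ = (163.6 − 16.08) / 1.968 = 74.97 mg/L.
Required removal = 1 − 74.97/118 = 36.46 %.

36.5 %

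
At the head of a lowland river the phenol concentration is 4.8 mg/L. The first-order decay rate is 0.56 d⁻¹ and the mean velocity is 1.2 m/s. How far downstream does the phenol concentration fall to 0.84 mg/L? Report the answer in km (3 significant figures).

From C = C₀·e^(−kt), t = ln(C₀/C)/k = ln(4.8/0.84)/0.56 = 1.743/0.56 = 3.112 d.
Distance = v·t = 1.2 m/s × 2.689e+05 s = 3.227e+05 m = 322.7 km.

323 km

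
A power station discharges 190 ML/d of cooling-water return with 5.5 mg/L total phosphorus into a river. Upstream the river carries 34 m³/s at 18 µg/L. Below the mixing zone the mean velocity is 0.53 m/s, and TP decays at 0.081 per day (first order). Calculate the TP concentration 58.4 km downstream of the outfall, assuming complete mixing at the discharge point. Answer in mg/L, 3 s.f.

0.317 mg/L

190 ML/d = 2.199 m³/s.
18 µg/L = 0.018 mg/L.
After complete mixing, C₀ = (2.199·5.5 + 34·0.018) / 36.2 = 0.351 mg/L.
Travel time t = 5.84e+04 m / 0.53 m/s = 1.102e+05 s = 1.275 d.
C = 0.351·exp(−0.081·1.275) = 0.351·0.9019 = 0.3166 mg/L.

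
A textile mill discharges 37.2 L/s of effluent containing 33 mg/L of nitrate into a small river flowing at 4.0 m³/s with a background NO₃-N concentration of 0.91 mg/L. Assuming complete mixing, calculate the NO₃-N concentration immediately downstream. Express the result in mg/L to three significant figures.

1.21 mg/L

37.2 L/s = 0.0372 m³/s.
Flow-weighted mixing gives C = (0.0372·33 + 4·0.91) / (0.0372 + 4) = 4.868/4.037 = 1.206 mg/L.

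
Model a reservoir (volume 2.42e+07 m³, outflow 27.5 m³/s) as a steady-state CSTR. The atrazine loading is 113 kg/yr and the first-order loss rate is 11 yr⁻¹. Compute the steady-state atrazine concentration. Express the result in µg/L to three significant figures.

Outflow Q = 27.5 m³/s × 3.156e+07 s/yr = 8.678e+08 m³/yr.
Steady-state CSTR mass balance: W = Q·C + k·V·C, so C = W/(Q + kV).
Q + kV = 8.678e+08 + 11·2.42e+07 = 1.134e+09 m³/yr.
C = 113/1.134e+09 = 9.964e-08 kg/m³ = 9.964e-05 mg/L = 0.09964 µg/L.

0.0996 µg/L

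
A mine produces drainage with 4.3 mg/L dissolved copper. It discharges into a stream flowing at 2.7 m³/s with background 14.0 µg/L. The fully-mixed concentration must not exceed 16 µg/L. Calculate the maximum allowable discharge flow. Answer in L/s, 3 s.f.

1.26 L/s

14.0 µg/L = 0.014 mg/L.
16 µg/L = 0.016 mg/L.
Mass balance at complete mixing: C_std·(Q_w + Q_r) = Q_w·C_e + Q_r·C_b.
Rearranging, Q_w = Q_r·(C_std − C_b)/(C_e − C_std) = 2.7·(0.016 − 0.014) / (4.3 − 0.016) = 0.001261 m³/s.
= 1.261 L/s.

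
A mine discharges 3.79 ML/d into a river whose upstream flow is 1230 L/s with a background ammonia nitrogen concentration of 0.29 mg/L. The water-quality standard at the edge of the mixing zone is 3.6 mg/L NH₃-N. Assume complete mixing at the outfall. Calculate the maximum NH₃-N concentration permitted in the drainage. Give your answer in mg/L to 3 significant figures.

96.4 mg/L

3.79 ML/d = 0.04387 m³/s.
1230 L/s = 1.23 m³/s.
Mass balance: 3.6·1.274 = 0.04387·Cₑ + 1.23·0.29.
Cₑ = (4.586 − 0.3567) / 0.04387 = 96.41 mg/L.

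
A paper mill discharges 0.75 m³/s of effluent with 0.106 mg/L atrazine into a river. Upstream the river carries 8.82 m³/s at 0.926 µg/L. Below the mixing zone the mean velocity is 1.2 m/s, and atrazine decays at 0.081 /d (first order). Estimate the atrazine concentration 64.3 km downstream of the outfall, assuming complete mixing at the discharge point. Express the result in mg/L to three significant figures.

0.926 µg/L = 0.000926 mg/L.
After complete mixing, C₀ = (0.75·0.106 + 8.82·0.000926) / 9.57 = 0.009161 mg/L.
Travel time t = 6.43e+04 m / 1.2 m/s = 5.358e+04 s = 0.6202 d.
C = 0.009161·exp(−0.081·0.6202) = 0.009161·0.951 = 0.008712 mg/L.

0.00871 mg/L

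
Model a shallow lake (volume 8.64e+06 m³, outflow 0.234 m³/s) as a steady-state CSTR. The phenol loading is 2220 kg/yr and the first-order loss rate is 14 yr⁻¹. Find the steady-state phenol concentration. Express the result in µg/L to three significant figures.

17.3 µg/L

Outflow Q = 0.234 m³/s × 3.156e+07 s/yr = 7.384e+06 m³/yr.
Steady-state CSTR mass balance: W = Q·C + k·V·C, so C = W/(Q + kV).
Q + kV = 7.384e+06 + 14·8.64e+06 = 1.283e+08 m³/yr.
C = 2220/1.283e+08 = 1.73e-05 kg/m³ = 0.0173 mg/L = 17.3 µg/L.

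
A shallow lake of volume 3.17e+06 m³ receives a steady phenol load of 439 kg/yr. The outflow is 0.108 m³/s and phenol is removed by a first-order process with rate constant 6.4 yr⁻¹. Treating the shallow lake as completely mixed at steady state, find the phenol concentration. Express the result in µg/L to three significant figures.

Outflow Q = 0.108 m³/s × 3.156e+07 s/yr = 3.408e+06 m³/yr.
Steady-state CSTR mass balance: W = Q·C + k·V·C, so C = W/(Q + kV).
Q + kV = 3.408e+06 + 6.4·3.17e+06 = 2.37e+07 m³/yr.
C = 439/2.37e+07 = 1.853e-05 kg/m³ = 0.01853 mg/L = 18.53 µg/L.

18.5 µg/L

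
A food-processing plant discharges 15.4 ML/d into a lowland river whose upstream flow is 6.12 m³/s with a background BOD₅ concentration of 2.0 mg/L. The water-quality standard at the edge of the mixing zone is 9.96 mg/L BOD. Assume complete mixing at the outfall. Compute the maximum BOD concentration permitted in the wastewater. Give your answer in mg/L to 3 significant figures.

283 mg/L

15.4 ML/d = 0.1782 m³/s.
Mass balance: 9.96·6.298 = 0.1782·Cₑ + 6.12·2.
Cₑ = (62.73 − 12.24) / 0.1782 = 283.3 mg/L.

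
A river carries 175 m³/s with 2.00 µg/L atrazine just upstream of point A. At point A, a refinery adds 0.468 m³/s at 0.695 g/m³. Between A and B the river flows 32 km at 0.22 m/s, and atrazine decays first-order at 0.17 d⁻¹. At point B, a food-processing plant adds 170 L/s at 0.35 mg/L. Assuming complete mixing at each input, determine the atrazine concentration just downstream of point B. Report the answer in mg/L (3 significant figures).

2.00 µg/L = 0.002 mg/L.
After input A: C = (175·0.002 + 0.468·0.695) / 175.5 = 0.003848 mg/L.
Over the 32 km reach to input B (t = 1.455e+05 s = 1.684 d), decay gives C = 0.003848·exp(−0.17·1.684) = 0.002891 mg/L.
170 L/s = 0.17 m³/s.
After input B: C = (175.5·0.002891 + 0.17·0.35) / 175.6 = 0.003227 mg/L.

0.00323 mg/L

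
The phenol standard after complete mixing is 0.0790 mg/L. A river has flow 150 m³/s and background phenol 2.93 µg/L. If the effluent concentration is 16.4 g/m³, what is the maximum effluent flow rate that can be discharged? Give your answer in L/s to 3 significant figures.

699 L/s

2.93 µg/L = 0.00293 mg/L.
Mass balance at complete mixing: C_std·(Q_w + Q_r) = Q_w·C_e + Q_r·C_b.
Rearranging, Q_w = Q_r·(C_std − C_b)/(C_e − C_std) = 150·(0.079 − 0.00293) / (16.4 − 0.079) = 0.6991 m³/s.
= 699.1 L/s.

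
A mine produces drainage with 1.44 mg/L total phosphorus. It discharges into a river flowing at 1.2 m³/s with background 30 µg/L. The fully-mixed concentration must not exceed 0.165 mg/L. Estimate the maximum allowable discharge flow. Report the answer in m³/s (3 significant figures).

0.127 m³/s

30 µg/L = 0.03 mg/L.
Mass balance at complete mixing: C_std·(Q_w + Q_r) = Q_w·C_e + Q_r·C_b.
Rearranging, Q_w = Q_r·(C_std − C_b)/(C_e − C_std) = 1.2·(0.165 − 0.03) / (1.44 − 0.165) = 0.1271 m³/s.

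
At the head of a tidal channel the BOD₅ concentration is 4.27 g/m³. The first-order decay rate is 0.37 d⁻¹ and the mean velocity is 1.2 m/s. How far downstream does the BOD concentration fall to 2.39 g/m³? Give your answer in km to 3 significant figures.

163 km

From C = C₀·e^(−kt), t = ln(C₀/C)/k = ln(4.27/2.39)/0.37 = 0.5803/0.37 = 1.568 d.
Distance = v·t = 1.2 m/s × 1.355e+05 s = 1.626e+05 m = 162.6 km.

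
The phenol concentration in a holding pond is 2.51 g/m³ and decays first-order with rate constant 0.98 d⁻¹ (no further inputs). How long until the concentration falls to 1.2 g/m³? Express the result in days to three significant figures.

0.753 d

t = ln(C₀/C)/k = ln(2.51/1.2)/0.98 = 0.738/0.98 = 0.753 d.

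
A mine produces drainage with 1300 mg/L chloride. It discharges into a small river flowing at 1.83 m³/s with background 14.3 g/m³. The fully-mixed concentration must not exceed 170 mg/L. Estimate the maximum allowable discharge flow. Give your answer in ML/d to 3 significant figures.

Mass balance at complete mixing: C_std·(Q_w + Q_r) = Q_w·C_e + Q_r·C_b.
Rearranging, Q_w = Q_r·(C_std − C_b)/(C_e − C_std) = 1.83·(170 − 14.3) / (1300 − 170) = 0.2522 m³/s.
= 21.79 ML/d.

21.8 ML/d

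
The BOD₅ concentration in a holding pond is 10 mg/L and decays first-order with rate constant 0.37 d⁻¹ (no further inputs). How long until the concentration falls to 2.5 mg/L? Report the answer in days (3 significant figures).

3.75 d

t = ln(C₀/C)/k = ln(10/2.5)/0.37 = 1.386/0.37 = 3.747 d.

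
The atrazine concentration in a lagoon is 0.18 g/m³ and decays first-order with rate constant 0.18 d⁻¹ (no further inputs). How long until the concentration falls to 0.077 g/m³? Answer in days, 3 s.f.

4.72 d

t = ln(C₀/C)/k = ln(0.18/0.077)/0.18 = 0.8492/0.18 = 4.718 d.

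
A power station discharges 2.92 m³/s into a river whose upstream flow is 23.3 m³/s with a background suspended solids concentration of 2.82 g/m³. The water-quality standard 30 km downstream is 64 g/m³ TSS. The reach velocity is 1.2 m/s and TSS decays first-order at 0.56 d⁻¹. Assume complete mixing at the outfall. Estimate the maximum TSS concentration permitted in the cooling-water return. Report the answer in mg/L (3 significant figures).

Travel time to the compliance point: t = 3e+04/1.2 = 2.5e+04 s = 0.2894 d; decay factor exp(−0.56·0.2894) = 0.8504.
So the concentration just after mixing may be at most 64/0.8504 = 75.26 mg/L.
Mass balance: 75.26·26.22 = 2.92·Cₑ + 23.3·2.82.
Cₑ = (1973 − 65.71) / 2.92 = 653.3 mg/L.

653 mg/L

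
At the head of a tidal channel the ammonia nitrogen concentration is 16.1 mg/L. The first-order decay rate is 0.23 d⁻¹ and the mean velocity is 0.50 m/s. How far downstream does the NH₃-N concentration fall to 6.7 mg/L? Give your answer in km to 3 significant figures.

From C = C₀·e^(−kt), t = ln(C₀/C)/k = ln(16.1/6.7)/0.23 = 0.8767/0.23 = 3.812 d.
Distance = v·t = 0.50 m/s × 3.293e+05 s = 1.647e+05 m = 164.7 km.

165 km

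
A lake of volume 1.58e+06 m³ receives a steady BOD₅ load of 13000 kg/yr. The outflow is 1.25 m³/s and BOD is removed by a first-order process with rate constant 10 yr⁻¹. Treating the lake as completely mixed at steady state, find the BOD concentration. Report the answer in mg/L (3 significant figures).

0.235 mg/L

Outflow Q = 1.25 m³/s × 3.156e+07 s/yr = 3.945e+07 m³/yr.
Steady-state CSTR mass balance: W = Q·C + k·V·C, so C = W/(Q + kV).
Q + kV = 3.945e+07 + 10·1.58e+06 = 5.525e+07 m³/yr.
C = 13000/5.525e+07 = 0.0002353 kg/m³ = 0.2353 mg/L.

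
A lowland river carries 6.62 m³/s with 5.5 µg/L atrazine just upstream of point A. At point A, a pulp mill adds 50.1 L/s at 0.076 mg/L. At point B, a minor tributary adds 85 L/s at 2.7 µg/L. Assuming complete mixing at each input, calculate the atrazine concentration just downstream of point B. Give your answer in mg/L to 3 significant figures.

0.00599 mg/L

5.5 µg/L = 0.0055 mg/L.
50.1 L/s = 0.0501 m³/s.
After input A: C = (6.62·0.0055 + 0.0501·0.076) / 6.67 = 0.00603 mg/L.
85 L/s = 0.085 m³/s.
2.7 µg/L = 0.0027 mg/L.
After input B: C = (6.67·0.00603 + 0.085·0.0027) / 6.755 = 0.005988 mg/L.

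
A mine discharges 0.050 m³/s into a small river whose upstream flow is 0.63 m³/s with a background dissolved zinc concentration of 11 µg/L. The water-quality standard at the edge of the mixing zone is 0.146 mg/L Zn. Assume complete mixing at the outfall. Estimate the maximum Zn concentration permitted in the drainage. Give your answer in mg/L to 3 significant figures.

11 µg/L = 0.011 mg/L.
Mass balance: 0.146·0.68 = 0.05·Cₑ + 0.63·0.011.
Cₑ = (0.09928 − 0.00693) / 0.05 = 1.847 mg/L.

1.85 mg/L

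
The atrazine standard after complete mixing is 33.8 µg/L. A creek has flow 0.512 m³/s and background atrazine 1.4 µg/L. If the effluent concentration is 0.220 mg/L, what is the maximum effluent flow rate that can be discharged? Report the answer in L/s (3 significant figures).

89.1 L/s

1.4 µg/L = 0.0014 mg/L.
33.8 µg/L = 0.0338 mg/L.
Mass balance at complete mixing: C_std·(Q_w + Q_r) = Q_w·C_e + Q_r·C_b.
Rearranging, Q_w = Q_r·(C_std − C_b)/(C_e − C_std) = 0.512·(0.0338 − 0.0014) / (0.22 − 0.0338) = 0.08909 m³/s.
= 89.09 L/s.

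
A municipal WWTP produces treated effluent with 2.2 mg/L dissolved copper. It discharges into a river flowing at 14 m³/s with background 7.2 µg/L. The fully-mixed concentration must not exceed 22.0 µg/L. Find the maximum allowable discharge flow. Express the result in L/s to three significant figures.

95.1 L/s

7.2 µg/L = 0.0072 mg/L.
22.0 µg/L = 0.022 mg/L.
Mass balance at complete mixing: C_std·(Q_w + Q_r) = Q_w·C_e + Q_r·C_b.
Rearranging, Q_w = Q_r·(C_std − C_b)/(C_e − C_std) = 14·(0.022 − 0.0072) / (2.2 − 0.022) = 0.09513 m³/s.
= 95.13 L/s.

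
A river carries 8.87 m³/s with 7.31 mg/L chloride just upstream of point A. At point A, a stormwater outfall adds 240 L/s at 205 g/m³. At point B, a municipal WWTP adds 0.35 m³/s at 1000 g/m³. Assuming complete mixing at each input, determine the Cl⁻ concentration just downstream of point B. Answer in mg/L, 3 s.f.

49.1 mg/L

240 L/s = 0.24 m³/s.
After input A: C = (8.87·7.31 + 0.24·205) / 9.11 = 12.52 mg/L.
After input B: C = (9.11·12.52 + 0.35·1000) / 9.46 = 49.05 mg/L.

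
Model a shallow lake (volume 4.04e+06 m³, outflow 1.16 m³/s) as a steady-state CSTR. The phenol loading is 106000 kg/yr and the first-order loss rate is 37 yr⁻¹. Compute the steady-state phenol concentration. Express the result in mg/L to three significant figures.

0.570 mg/L

Outflow Q = 1.16 m³/s × 3.156e+07 s/yr = 3.661e+07 m³/yr.
Steady-state CSTR mass balance: W = Q·C + k·V·C, so C = W/(Q + kV).
Q + kV = 3.661e+07 + 37·4.04e+06 = 1.861e+08 m³/yr.
C = 106000/1.861e+08 = 0.0005696 kg/m³ = 0.5696 mg/L.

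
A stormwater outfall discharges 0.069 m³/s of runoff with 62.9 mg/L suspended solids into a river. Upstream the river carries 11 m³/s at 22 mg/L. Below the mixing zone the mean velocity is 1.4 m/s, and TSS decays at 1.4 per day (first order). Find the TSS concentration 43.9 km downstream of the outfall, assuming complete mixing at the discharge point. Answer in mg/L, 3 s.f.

After complete mixing, C₀ = (0.069·62.9 + 11·22) / 11.07 = 22.25 mg/L.
Travel time t = 4.39e+04 m / 1.4 m/s = 3.136e+04 s = 0.3629 d.
C = 22.25·exp(−1.4·0.3629) = 22.25·0.6016 = 13.39 mg/L.

13.4 mg/L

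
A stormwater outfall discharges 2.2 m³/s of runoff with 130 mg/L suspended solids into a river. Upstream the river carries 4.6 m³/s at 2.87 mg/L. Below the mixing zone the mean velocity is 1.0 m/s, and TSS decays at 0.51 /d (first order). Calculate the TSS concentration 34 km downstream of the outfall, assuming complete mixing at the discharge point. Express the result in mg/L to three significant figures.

After complete mixing, C₀ = (2.2·130 + 4.6·2.87) / 6.8 = 44 mg/L.
Travel time t = 3.4e+04 m / 1.0 m/s = 3.4e+04 s = 0.3935 d.
C = 44·exp(−0.51·0.3935) = 44·0.8182 = 36 mg/L.

36.0 mg/L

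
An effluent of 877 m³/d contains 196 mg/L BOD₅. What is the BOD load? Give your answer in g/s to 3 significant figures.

877 m³/d = 0.01015 m³/s.
Mass flux = Q·C = 0.01015 m³/s × 196 g/m³ = 1.989 g/s.

1.99 g/s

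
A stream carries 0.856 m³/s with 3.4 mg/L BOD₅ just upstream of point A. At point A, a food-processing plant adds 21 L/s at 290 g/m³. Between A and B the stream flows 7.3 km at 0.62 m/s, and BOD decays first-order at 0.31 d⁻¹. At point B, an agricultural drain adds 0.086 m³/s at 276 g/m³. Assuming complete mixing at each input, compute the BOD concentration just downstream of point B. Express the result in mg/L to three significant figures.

33.6 mg/L

21 L/s = 0.021 m³/s.
After input A: C = (0.856·3.4 + 0.021·290) / 0.877 = 10.26 mg/L.
Over the 7.3 km reach to input B (t = 1.177e+04 s = 0.1363 d), decay gives C = 10.26·exp(−0.31·0.1363) = 9.838 mg/L.
After input B: C = (0.877·9.838 + 0.086·276) / 0.963 = 33.61 mg/L.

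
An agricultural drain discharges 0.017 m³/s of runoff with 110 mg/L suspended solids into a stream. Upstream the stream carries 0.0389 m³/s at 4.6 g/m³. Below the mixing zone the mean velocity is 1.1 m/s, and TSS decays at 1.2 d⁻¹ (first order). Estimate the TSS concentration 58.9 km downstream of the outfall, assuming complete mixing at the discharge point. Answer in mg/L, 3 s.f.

After complete mixing, C₀ = (0.017·110 + 0.0389·4.6) / 0.0559 = 36.65 mg/L.
Travel time t = 5.89e+04 m / 1.1 m/s = 5.355e+04 s = 0.6197 d.
C = 36.65·exp(−1.2·0.6197) = 36.65·0.4754 = 17.42 mg/L.

17.4 mg/L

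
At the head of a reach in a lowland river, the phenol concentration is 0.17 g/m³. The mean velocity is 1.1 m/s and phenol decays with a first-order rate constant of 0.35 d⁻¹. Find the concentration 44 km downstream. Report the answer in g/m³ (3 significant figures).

0.145 g/m³

Travel time t = 44 km / 1.1 m/s = 4.4e+04/1.1 = 4e+04 s = 0.463 d.
First-order decay: C = 0.17·exp(−0.35·0.463) = 0.17·0.8504 = 0.1446 g/m³.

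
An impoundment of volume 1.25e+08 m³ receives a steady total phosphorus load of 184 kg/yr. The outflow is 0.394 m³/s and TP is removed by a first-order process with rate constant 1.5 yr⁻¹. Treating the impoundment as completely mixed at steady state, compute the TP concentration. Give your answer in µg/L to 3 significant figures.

Outflow Q = 0.394 m³/s × 3.156e+07 s/yr = 1.243e+07 m³/yr.
Steady-state CSTR mass balance: W = Q·C + k·V·C, so C = W/(Q + kV).
Q + kV = 1.243e+07 + 1.5·1.25e+08 = 1.999e+08 m³/yr.
C = 184/1.999e+08 = 9.203e-07 kg/m³ = 0.0009203 mg/L = 0.9203 µg/L.

0.920 µg/L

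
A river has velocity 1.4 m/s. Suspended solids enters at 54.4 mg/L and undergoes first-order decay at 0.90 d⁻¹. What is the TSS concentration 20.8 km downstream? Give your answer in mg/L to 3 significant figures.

Travel time t = 20.8 km / 1.4 m/s = 2.08e+04/1.4 = 1.486e+04 s = 0.172 d.
First-order decay: C = 54.4·exp(−0.90·0.172) = 54.4·0.8566 = 46.6 mg/L.

46.6 mg/L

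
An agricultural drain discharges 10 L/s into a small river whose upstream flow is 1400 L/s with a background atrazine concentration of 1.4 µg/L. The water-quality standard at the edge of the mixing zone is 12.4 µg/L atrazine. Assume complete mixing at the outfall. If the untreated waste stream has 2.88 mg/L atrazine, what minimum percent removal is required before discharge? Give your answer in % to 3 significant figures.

46.1 %

10 L/s = 0.01 m³/s.
1400 L/s = 1.4 m³/s.
1.4 µg/L = 0.0014 mg/L.
12.4 µg/L = 0.0124 mg/L.
Mass balance: 0.0124·1.41 = 0.01·Cₑ + 1.4·0.0014.
Cₑ = (0.01748 − 0.00196) / 0.01 = 1.552 mg/L.
Required removal = 1 − 1.552/2.88 = 46.1 %.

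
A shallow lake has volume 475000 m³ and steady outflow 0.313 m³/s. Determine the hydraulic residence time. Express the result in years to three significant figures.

Q = 0.313 m³/s × 3.156e+07 s/yr = 9.878e+06 m³/yr.
Hydraulic residence time τ = V/Q = 475000/9.878e+06 = 0.04809 yr.

0.0481 yr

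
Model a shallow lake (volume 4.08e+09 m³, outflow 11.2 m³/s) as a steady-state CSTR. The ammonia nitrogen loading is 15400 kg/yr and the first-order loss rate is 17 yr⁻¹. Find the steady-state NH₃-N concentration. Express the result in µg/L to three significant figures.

0.221 µg/L

Outflow Q = 11.2 m³/s × 3.156e+07 s/yr = 3.534e+08 m³/yr.
Steady-state CSTR mass balance: W = Q·C + k·V·C, so C = W/(Q + kV).
Q + kV = 3.534e+08 + 17·4.08e+09 = 6.971e+10 m³/yr.
C = 15400/6.971e+10 = 2.209e-07 kg/m³ = 0.0002209 mg/L = 0.2209 µg/L.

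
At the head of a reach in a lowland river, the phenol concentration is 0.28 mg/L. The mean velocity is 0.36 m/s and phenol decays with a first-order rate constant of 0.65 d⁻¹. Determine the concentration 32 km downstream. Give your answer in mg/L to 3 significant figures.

Travel time t = 32 km / 0.36 m/s = 3.2e+04/0.36 = 8.889e+04 s = 1.029 d.
First-order decay: C = 0.28·exp(−0.65·1.029) = 0.28·0.5124 = 0.1435 mg/L.

0.143 mg/L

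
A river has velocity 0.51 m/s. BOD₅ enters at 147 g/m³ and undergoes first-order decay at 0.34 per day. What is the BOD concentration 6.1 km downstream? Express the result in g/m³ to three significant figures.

Travel time t = 6.1 km / 0.51 m/s = 6100/0.51 = 1.196e+04 s = 0.1384 d.
First-order decay: C = 147·exp(−0.34·0.1384) = 147·0.954 = 140.2 g/m³.

140 g/m³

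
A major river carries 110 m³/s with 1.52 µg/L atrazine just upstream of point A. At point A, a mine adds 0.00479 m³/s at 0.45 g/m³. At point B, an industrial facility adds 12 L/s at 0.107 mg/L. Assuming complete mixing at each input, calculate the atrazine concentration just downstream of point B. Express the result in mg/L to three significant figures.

0.00155 mg/L

1.52 µg/L = 0.00152 mg/L.
After input A: C = (110·0.00152 + 0.00479·0.45) / 110 = 0.00154 mg/L.
12 L/s = 0.012 m³/s.
After input B: C = (110·0.00154 + 0.012·0.107) / 110 = 0.001551 mg/L.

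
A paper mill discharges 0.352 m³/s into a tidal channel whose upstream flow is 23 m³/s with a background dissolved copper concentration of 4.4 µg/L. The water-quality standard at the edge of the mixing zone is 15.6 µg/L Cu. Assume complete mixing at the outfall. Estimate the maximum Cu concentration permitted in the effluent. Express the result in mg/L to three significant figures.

0.747 mg/L

4.4 µg/L = 0.0044 mg/L.
15.6 µg/L = 0.0156 mg/L.
Mass balance: 0.0156·23.35 = 0.352·Cₑ + 23·0.0044.
Cₑ = (0.3643 − 0.1012) / 0.352 = 0.7474 mg/L.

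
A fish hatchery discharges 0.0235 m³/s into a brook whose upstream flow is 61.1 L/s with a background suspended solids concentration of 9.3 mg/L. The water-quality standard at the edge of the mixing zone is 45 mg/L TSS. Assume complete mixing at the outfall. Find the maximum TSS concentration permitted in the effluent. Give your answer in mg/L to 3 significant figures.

138 mg/L

61.1 L/s = 0.0611 m³/s.
Mass balance: 45·0.0846 = 0.0235·Cₑ + 0.0611·9.3.
Cₑ = (3.807 − 0.5682) / 0.0235 = 137.8 mg/L.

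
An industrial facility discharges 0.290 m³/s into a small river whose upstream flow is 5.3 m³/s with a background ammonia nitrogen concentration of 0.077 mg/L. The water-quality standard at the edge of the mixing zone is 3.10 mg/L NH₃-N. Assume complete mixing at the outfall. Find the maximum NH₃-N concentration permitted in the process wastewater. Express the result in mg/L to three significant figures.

58.3 mg/L

Mass balance: 3.1·5.59 = 0.29·Cₑ + 5.3·0.077.
Cₑ = (17.33 − 0.4081) / 0.29 = 58.35 mg/L.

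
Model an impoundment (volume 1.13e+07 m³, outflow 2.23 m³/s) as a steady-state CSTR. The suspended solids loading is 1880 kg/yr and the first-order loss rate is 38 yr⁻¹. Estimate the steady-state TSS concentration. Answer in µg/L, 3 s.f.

Outflow Q = 2.23 m³/s × 3.156e+07 s/yr = 7.037e+07 m³/yr.
Steady-state CSTR mass balance: W = Q·C + k·V·C, so C = W/(Q + kV).
Q + kV = 7.037e+07 + 38·1.13e+07 = 4.998e+08 m³/yr.
C = 1880/4.998e+08 = 3.762e-06 kg/m³ = 0.003762 mg/L = 3.762 µg/L.

3.76 µg/L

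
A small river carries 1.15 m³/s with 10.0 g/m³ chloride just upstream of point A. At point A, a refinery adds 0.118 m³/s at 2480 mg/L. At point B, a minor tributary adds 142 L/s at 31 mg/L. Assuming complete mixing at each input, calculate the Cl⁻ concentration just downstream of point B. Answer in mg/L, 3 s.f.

After input A: C = (1.15·10 + 0.118·2480) / 1.268 = 239.9 mg/L.
142 L/s = 0.142 m³/s.
After input B: C = (1.268·239.9 + 0.142·31) / 1.41 = 218.8 mg/L.

219 mg/L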